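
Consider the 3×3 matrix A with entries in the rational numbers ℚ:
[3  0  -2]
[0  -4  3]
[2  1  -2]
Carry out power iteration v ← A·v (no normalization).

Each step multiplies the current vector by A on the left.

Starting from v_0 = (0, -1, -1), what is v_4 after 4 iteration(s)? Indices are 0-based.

v_4 = (16, -49, 23)

v_0 = (0, -1, -1).
v_1 = A·v_0 = (2, 1, 1).
v_2 = A·v_1 = (4, -1, 3).
v_3 = A·v_2 = (6, 13, 1).
v_4 = A·v_3 = (16, -49, 23).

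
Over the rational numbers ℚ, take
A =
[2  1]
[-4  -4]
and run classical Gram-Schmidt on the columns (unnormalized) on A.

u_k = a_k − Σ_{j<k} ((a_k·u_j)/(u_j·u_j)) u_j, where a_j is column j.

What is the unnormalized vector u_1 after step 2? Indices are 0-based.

Step 1: u_0 = a_0 = (2, -4).
Step 2: u_1 = a_1 − (9/10)·u_0 = (-4/5, -2/5).

u_1 = (-4/5, -2/5)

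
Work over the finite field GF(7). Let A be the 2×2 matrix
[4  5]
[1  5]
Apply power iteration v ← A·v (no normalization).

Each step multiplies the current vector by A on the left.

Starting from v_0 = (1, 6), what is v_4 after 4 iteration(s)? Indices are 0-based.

v_4 = (0, 1)

v_0 = (1, 6).
v_1 = A·v_0 = (6, 3).
v_2 = A·v_1 = (4, 0).
v_3 = A·v_2 = (2, 4).
v_4 = A·v_3 = (0, 1).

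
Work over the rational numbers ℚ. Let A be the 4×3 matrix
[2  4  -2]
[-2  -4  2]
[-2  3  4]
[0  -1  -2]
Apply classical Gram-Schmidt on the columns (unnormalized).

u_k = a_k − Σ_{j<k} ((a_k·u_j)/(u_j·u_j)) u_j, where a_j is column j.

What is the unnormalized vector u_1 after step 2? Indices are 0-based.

Step 1: u_0 = a_0 = (2, -2, -2, 0).
Step 2: u_1 = a_1 − (5/6)·u_0 = (7/3, -7/3, 14/3, -1).

u_1 = (7/3, -7/3, 14/3, -1)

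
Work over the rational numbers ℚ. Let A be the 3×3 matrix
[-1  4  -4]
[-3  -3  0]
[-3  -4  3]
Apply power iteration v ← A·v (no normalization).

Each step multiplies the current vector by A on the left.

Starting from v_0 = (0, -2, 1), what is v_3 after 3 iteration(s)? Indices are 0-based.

v_0 = (0, -2, 1).
v_1 = A·v_0 = (-12, 6, 11).
v_2 = A·v_1 = (-8, 18, 45).
v_3 = A·v_2 = (-100, -30, 87).

v_3 = (-100, -30, 87)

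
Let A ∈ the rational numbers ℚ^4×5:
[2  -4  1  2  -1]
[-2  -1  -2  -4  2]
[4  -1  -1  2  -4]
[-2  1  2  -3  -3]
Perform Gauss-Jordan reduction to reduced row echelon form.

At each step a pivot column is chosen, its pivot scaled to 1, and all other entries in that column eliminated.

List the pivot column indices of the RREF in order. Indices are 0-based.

pivot columns: 0, 1, 2, 3

[1] R0 /= 2  ⇒  (1, -2, 1/2, 1, -1/2)
     R1 -= -2·R0  ⇒  (0, -5, -1, -2, 1)
     R2 -= 4·R0  ⇒  (0, 7, -3, -2, -2)
     R3 -= -2·R0  ⇒  (0, -3, 3, -1, -4)
[2] R1 /= -5  ⇒  (0, 1, 1/5, 2/5, -1/5)
     R0 -= -2·R1  ⇒  (1, 0, 9/10, 9/5, -9/10)
     R2 -= 7·R1  ⇒  (0, 0, -22/5, -24/5, -3/5)
     R3 -= -3·R1  ⇒  (0, 0, 18/5, 1/5, -23/5)
[3] R2 /= -22/5  ⇒  (0, 0, 1, 12/11, 3/22)
     R0 -= 9/10·R2  ⇒  (1, 0, 0, 9/11, -45/44)
     R1 -= 1/5·R2  ⇒  (0, 1, 0, 2/11, -5/22)
     R3 -= 18/5·R2  ⇒  (0, 0, 0, -41/11, -56/11)
[4] R3 /= -41/11  ⇒  (0, 0, 0, 1, 56/41)
     R0 -= 9/11·R3  ⇒  (1, 0, 0, 0, -351/164)
     R1 -= 2/11·R3  ⇒  (0, 1, 0, 0, -39/82)
     R2 -= 12/11·R3  ⇒  (0, 0, 1, 0, -111/82)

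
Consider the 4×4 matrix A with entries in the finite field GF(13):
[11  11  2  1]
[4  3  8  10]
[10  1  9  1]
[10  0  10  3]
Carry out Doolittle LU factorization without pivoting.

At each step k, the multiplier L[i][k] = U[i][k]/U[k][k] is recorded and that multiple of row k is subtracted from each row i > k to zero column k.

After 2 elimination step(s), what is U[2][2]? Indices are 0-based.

k=0: U[0][0]=11
  eliminate (1,0): mult=11, new row 1: (0, 12, 12, 12); set L[1][0]=11
  eliminate (2,0): mult=8, new row 2: (0, 4, 6, 6); set L[2][0]=8
  eliminate (3,0): mult=8, new row 3: (0, 3, 7, 8); set L[3][0]=8
k=1: U[1][1]=12
  eliminate (2,1): mult=9, new row 2: (0, 0, 2, 2); set L[2][1]=9
  eliminate (3,1): mult=10, new row 3: (0, 0, 4, 5); set L[3][1]=10

U[2][2] = 2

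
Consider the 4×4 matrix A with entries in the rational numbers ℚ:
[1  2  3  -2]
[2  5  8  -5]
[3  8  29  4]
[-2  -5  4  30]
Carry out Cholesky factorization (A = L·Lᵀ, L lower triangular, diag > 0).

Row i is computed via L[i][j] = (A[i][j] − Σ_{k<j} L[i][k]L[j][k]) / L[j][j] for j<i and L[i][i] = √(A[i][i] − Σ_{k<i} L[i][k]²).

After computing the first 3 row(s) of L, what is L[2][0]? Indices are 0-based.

Step 1: L[0][0] = √(1) = 1.
  L[1][0] = (2) / L[0][0] = 2.
Step 2: L[1][1] = √(1) = 1.
  L[2][0] = (3) / L[0][0] = 3.
  L[2][1] = (2) / L[1][1] = 2.
Step 3: L[2][2] = √(16) = 4.

L[2][0] = 3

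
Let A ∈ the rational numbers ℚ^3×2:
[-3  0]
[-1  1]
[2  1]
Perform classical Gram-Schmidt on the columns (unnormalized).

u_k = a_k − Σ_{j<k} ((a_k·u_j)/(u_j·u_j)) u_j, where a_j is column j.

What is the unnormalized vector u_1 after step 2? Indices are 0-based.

u_1 = (3/14, 15/14, 6/7)

Step 1: u_0 = a_0 = (-3, -1, 2).
Step 2: u_1 = a_1 − (1/14)·u_0 = (3/14, 15/14, 6/7).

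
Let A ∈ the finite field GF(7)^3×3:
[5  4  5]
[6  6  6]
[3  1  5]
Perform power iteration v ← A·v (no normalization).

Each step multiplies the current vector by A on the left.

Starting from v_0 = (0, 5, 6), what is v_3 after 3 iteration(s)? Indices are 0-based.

v_0 = (0, 5, 6).
v_1 = A·v_0 = (1, 3, 0).
v_2 = A·v_1 = (3, 3, 6).
v_3 = A·v_2 = (1, 2, 0).

v_3 = (1, 2, 0)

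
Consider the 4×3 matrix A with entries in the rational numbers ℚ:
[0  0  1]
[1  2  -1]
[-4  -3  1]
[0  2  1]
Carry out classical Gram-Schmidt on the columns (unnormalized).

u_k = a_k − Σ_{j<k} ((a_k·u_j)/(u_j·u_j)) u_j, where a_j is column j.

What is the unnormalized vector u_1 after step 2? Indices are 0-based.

u_1 = (0, 20/17, 5/17, 2)

Step 1: u_0 = a_0 = (0, 1, -4, 0).
Step 2: u_1 = a_1 − (14/17)·u_0 = (0, 20/17, 5/17, 2).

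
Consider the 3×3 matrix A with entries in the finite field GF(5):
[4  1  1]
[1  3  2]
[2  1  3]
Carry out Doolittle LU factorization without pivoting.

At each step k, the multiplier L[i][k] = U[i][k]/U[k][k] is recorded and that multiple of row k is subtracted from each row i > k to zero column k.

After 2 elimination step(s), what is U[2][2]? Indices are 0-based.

U[2][2] = 4

Step 1: pivot at (0,0) is 4.
  row1 ← row1 − (4)·row0  ⇒  L[1][0]=4, U row1=(0, 4, 3)
  row2 ← row2 − (3)·row0  ⇒  L[2][0]=3, U row2=(0, 3, 0)
Step 2: pivot at (1,1) is 4.
  row2 ← row2 − (2)·row1  ⇒  L[2][1]=2, U row2=(0, 0, 4)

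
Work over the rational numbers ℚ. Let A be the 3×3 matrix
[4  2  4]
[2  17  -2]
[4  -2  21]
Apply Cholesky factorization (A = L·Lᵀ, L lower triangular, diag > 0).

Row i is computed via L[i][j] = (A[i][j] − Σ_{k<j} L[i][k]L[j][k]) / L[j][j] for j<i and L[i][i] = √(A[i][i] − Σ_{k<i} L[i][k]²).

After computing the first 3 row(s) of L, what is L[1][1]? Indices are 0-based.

Step 1: L[0][0] = √(4) = 2.
  L[1][0] = (2) / L[0][0] = 1.
Step 2: L[1][1] = √(16) = 4.
  L[2][0] = (4) / L[0][0] = 2.
  L[2][1] = (-4) / L[1][1] = -1.
Step 3: L[2][2] = √(16) = 4.

L[1][1] = 4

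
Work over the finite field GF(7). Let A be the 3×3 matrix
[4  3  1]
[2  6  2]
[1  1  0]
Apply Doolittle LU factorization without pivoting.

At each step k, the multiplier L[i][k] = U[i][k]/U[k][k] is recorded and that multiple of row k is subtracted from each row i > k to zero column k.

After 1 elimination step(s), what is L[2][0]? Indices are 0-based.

L[2][0] = 2

Step 1: pivot at (0,0) is 4.
  row1 ← row1 − (4)·row0  ⇒  L[1][0]=4, U row1=(0, 1, 5)
  row2 ← row2 − (2)·row0  ⇒  L[2][0]=2, U row2=(0, 2, 5)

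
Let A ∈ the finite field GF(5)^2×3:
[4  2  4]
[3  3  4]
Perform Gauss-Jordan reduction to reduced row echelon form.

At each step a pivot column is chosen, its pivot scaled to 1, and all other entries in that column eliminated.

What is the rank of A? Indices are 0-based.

rank = 2

pivot(0,0)=4: scale R0 → (1, 3, 1)
  clear (1,0): R1 −= (3)R0 → (0, 4, 1)
pivot(1,1)=4: scale R1 → (0, 1, 4)
  clear (0,1): R0 −= (3)R1 → (1, 0, 4)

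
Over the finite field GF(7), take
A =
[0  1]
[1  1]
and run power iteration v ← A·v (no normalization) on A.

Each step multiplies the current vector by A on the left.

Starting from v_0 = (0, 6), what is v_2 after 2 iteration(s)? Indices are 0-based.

v_0 = (0, 6).
v_1 = A·v_0 = (6, 6).
v_2 = A·v_1 = (6, 5).

v_2 = (6, 5)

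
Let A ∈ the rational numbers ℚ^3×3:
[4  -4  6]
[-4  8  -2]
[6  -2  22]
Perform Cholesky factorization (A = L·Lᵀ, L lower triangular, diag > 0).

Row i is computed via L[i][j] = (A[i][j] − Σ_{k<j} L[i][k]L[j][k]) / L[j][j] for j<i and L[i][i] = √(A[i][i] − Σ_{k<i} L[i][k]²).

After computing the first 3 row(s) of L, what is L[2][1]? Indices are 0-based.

Step 1: L[0][0] = √(4) = 2.
  L[1][0] = (-4) / L[0][0] = -2.
Step 2: L[1][1] = √(4) = 2.
  L[2][0] = (6) / L[0][0] = 3.
  L[2][1] = (4) / L[1][1] = 2.
Step 3: L[2][2] = √(9) = 3.

L[2][1] = 2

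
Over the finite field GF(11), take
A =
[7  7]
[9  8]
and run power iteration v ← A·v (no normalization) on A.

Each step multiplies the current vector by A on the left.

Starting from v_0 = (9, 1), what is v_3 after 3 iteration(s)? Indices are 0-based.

v_0 = (9, 1).
v_1 = A·v_0 = (4, 1).
v_2 = A·v_1 = (2, 0).
v_3 = A·v_2 = (3, 7).

v_3 = (3, 7)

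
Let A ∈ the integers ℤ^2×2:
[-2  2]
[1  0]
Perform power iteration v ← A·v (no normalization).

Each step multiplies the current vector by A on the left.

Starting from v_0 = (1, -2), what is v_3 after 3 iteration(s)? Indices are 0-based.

v_0 = (1, -2).
v_1 = A·v_0 = (-6, 1).
v_2 = A·v_1 = (14, -6).
v_3 = A·v_2 = (-40, 14).

v_3 = (-40, 14)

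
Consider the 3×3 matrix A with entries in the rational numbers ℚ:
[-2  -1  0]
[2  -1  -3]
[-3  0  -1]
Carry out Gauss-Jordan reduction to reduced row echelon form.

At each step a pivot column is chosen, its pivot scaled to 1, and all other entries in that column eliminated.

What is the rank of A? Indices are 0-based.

step 1: normalize row 0 (÷-2) = (1, 1/2, 0)
  row 1: subtract 2×row0 = (0, -2, -3)
  row 2: subtract -3×row0 = (0, 3/2, -1)
step 2: normalize row 1 (÷-2) = (0, 1, 3/2)
  row 0: subtract 1/2×row1 = (1, 0, -3/4)
  row 2: subtract 3/2×row1 = (0, 0, -13/4)
step 3: normalize row 2 (÷-13/4) = (0, 0, 1)
  row 0: subtract -3/4×row2 = (1, 0, 0)
  row 1: subtract 3/2×row2 = (0, 1, 0)

rank = 3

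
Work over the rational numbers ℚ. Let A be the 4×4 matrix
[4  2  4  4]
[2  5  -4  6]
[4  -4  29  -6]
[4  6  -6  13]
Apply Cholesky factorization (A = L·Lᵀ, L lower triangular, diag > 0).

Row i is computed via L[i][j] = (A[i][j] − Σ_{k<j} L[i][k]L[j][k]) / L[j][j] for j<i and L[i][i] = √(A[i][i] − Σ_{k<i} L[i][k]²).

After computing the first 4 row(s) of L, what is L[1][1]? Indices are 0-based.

Step 1: L[0][0] = √(4) = 2.
  L[1][0] = (2) / L[0][0] = 1.
Step 2: L[1][1] = √(4) = 2.
  L[2][0] = (4) / L[0][0] = 2.
  L[2][1] = (-6) / L[1][1] = -3.
Step 3: L[2][2] = √(16) = 4.
  L[3][0] = (4) / L[0][0] = 2.
  L[3][1] = (4) / L[1][1] = 2.
  L[3][2] = (-4) / L[2][2] = -1.
Step 4: L[3][3] = √(4) = 2.

L[1][1] = 2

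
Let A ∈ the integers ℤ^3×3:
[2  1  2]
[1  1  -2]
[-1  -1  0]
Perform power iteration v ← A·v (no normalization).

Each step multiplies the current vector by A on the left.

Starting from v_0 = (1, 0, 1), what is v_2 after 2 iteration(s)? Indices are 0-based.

v_2 = (5, 5, -3)

v_0 = (1, 0, 1).
v_1 = A·v_0 = (4, -1, -1).
v_2 = A·v_1 = (5, 5, -3).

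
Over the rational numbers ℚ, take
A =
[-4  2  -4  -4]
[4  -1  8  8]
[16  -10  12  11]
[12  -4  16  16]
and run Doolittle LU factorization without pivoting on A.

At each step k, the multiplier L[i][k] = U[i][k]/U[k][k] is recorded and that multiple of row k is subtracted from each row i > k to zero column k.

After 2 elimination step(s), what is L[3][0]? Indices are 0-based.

[col 0] pivot -4
  R1 -= -1*R0 → (0, 1, 4, 4)  (L[1][0] := -1)
  R2 -= -4*R0 → (0, -2, -4, -5)  (L[2][0] := -4)
  R3 -= -3*R0 → (0, 2, 4, 4)  (L[3][0] := -3)
[col 1] pivot 1
  R2 -= -2*R1 → (0, 0, 4, 3)  (L[2][1] := -2)
  R3 -= 2*R1 → (0, 0, -4, -4)  (L[3][1] := 2)

L[3][0] = -3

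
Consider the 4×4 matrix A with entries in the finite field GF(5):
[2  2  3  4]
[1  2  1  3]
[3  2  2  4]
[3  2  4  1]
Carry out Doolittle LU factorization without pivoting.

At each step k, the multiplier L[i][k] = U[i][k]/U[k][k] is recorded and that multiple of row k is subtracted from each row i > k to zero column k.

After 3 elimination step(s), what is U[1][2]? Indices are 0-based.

U[1][2] = 2

k=0: U[0][0]=2
  eliminate (1,0): mult=3, new row 1: (0, 1, 2, 1); set L[1][0]=3
  eliminate (2,0): mult=4, new row 2: (0, 4, 0, 3); set L[2][0]=4
  eliminate (3,0): mult=4, new row 3: (0, 4, 2, 0); set L[3][0]=4
k=1: U[1][1]=1
  eliminate (2,1): mult=4, new row 2: (0, 0, 2, 4); set L[2][1]=4
  eliminate (3,1): mult=4, new row 3: (0, 0, 4, 1); set L[3][1]=4
k=2: U[2][2]=2
  eliminate (3,2): mult=2, new row 3: (0, 0, 0, 3); set L[3][2]=2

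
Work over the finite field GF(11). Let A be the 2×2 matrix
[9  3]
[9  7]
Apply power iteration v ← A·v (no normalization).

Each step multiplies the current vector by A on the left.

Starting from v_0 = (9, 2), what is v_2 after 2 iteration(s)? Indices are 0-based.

v_2 = (1, 7)

v_0 = (9, 2).
v_1 = A·v_0 = (10, 7).
v_2 = A·v_1 = (1, 7).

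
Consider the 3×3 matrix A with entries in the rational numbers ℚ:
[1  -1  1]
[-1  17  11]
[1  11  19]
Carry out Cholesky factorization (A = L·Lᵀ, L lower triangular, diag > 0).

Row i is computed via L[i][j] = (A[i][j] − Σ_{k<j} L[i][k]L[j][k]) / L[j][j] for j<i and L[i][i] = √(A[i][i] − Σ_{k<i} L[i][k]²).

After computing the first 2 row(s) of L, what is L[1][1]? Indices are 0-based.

L[1][1] = 4

Step 1: L[0][0] = √(1) = 1.
  L[1][0] = (-1) / L[0][0] = -1.
Step 2: L[1][1] = √(16) = 4.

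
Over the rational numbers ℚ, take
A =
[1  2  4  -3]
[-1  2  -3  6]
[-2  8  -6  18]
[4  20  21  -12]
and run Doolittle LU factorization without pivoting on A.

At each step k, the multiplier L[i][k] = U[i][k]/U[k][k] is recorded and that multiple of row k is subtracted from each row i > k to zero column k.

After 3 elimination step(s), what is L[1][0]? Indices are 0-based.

k=0: U[0][0]=1
  eliminate (1,0): mult=-1, new row 1: (0, 4, 1, 3); set L[1][0]=-1
  eliminate (2,0): mult=-2, new row 2: (0, 12, 2, 12); set L[2][0]=-2
  eliminate (3,0): mult=4, new row 3: (0, 12, 5, 0); set L[3][0]=4
k=1: U[1][1]=4
  eliminate (2,1): mult=3, new row 2: (0, 0, -1, 3); set L[2][1]=3
  eliminate (3,1): mult=3, new row 3: (0, 0, 2, -9); set L[3][1]=3
k=2: U[2][2]=-1
  eliminate (3,2): mult=-2, new row 3: (0, 0, 0, -3); set L[3][2]=-2

L[1][0] = -1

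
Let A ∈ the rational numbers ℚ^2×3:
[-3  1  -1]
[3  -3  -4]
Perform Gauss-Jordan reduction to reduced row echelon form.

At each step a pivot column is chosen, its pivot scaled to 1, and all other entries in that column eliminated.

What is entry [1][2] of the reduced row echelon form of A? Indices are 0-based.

M[1][2] = 5/2

[1] R0 /= -3  ⇒  (1, -1/3, 1/3)
     R1 -= 3·R0  ⇒  (0, -2, -5)
[2] R1 /= -2  ⇒  (0, 1, 5/2)
     R0 -= -1/3·R1  ⇒  (1, 0, 7/6)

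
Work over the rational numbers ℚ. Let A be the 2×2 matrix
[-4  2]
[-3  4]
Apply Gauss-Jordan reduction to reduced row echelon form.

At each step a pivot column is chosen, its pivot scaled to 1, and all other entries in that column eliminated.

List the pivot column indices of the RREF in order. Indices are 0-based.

step 1: normalize row 0 (÷-4) = (1, -1/2)
  row 1: subtract -3×row0 = (0, 5/2)
step 2: normalize row 1 (÷5/2) = (0, 1)
  row 0: subtract -1/2×row1 = (1, 0)

pivot columns: 0, 1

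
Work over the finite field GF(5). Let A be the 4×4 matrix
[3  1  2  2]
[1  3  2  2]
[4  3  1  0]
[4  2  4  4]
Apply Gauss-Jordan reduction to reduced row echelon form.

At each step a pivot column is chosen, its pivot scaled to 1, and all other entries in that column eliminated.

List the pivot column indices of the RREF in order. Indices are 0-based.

pivot columns: 0, 1, 2, 3

step 1: normalize row 0 (÷3) = (1, 2, 4, 4)
  row 1: subtract 1×row0 = (0, 1, 3, 3)
  row 2: subtract 4×row0 = (0, 0, 0, 4)
  row 3: subtract 4×row0 = (0, 4, 3, 3)
step 2: normalize row 1 (÷1) = (0, 1, 3, 3)
  row 0: subtract 2×row1 = (1, 0, 3, 3)
  row 3: subtract 4×row1 = (0, 0, 1, 1)
step 3: exchange rows 2,3
step 3: normalize row 2 (÷1) = (0, 0, 1, 1)
  row 0: subtract 3×row2 = (1, 0, 0, 0)
  row 1: subtract 3×row2 = (0, 1, 0, 0)
step 4: normalize row 3 (÷4) = (0, 0, 0, 1)
  row 2: subtract 1×row3 = (0, 0, 1, 0)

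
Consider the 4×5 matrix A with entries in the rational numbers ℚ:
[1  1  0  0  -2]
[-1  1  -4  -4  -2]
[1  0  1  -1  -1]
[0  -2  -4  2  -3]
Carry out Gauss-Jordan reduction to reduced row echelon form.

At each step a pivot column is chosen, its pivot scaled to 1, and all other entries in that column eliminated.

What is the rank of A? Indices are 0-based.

pivot(0,0)=1: scale R0 → (1, 1, 0, 0, -2)
  clear (1,0): R1 −= (-1)R0 → (0, 2, -4, -4, -4)
  clear (2,0): R2 −= (1)R0 → (0, -1, 1, -1, 1)
pivot(1,1)=2: scale R1 → (0, 1, -2, -2, -2)
  clear (0,1): R0 −= (1)R1 → (1, 0, 2, 2, 0)
  clear (2,1): R2 −= (-1)R1 → (0, 0, -1, -3, -1)
  clear (3,1): R3 −= (-2)R1 → (0, 0, -8, -2, -7)
pivot(2,2)=-1: scale R2 → (0, 0, 1, 3, 1)
  clear (0,2): R0 −= (2)R2 → (1, 0, 0, -4, -2)
  clear (1,2): R1 −= (-2)R2 → (0, 1, 0, 4, 0)
  clear (3,2): R3 −= (-8)R2 → (0, 0, 0, 22, 1)
pivot(3,3)=22: scale R3 → (0, 0, 0, 1, 1/22)
  clear (0,3): R0 −= (-4)R3 → (1, 0, 0, 0, -20/11)
  clear (1,3): R1 −= (4)R3 → (0, 1, 0, 0, -2/11)
  clear (2,3): R2 −= (3)R3 → (0, 0, 1, 0, 19/22)

rank = 4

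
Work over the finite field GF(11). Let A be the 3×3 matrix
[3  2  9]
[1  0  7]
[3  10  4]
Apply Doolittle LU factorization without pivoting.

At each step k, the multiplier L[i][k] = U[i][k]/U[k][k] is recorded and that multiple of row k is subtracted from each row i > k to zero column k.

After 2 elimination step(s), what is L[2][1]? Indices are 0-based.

L[2][1] = 10

Step 1: pivot at (0,0) is 3.
  row1 ← row1 − (4)·row0  ⇒  L[1][0]=4, U row1=(0, 3, 4)
  row2 ← row2 − (1)·row0  ⇒  L[2][0]=1, U row2=(0, 8, 6)
Step 2: pivot at (1,1) is 3.
  row2 ← row2 − (10)·row1  ⇒  L[2][1]=10, U row2=(0, 0, 10)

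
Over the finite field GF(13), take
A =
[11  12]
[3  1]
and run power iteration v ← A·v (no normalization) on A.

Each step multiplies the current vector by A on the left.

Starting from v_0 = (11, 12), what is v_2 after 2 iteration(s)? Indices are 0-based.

v_2 = (10, 8)

v_0 = (11, 12).
v_1 = A·v_0 = (5, 6).
v_2 = A·v_1 = (10, 8).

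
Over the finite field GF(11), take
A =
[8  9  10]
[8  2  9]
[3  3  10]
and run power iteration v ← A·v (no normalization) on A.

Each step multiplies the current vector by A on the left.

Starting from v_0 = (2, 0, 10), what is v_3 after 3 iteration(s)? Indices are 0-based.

v_0 = (2, 0, 10).
v_1 = A·v_0 = (6, 7, 7).
v_2 = A·v_1 = (5, 4, 10).
v_3 = A·v_2 = (0, 6, 6).

v_3 = (0, 6, 6)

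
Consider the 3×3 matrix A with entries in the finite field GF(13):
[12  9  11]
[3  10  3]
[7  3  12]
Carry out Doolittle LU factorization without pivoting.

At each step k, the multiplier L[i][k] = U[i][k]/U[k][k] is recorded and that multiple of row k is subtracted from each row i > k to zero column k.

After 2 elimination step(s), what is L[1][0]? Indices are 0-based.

Step 1: pivot at (0,0) is 12.
  row1 ← row1 − (10)·row0  ⇒  L[1][0]=10, U row1=(0, 11, 10)
  row2 ← row2 − (6)·row0  ⇒  L[2][0]=6, U row2=(0, 1, 11)
Step 2: pivot at (1,1) is 11.
  row2 ← row2 − (6)·row1  ⇒  L[2][1]=6, U row2=(0, 0, 3)

L[1][0] = 10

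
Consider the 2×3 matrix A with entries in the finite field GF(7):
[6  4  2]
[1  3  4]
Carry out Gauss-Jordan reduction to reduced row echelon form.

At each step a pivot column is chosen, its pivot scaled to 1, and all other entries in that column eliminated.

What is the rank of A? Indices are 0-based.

rank = 2

[1] R0 /= 6  ⇒  (1, 3, 5)
     R1 -= 1·R0  ⇒  (0, 0, 6)
column 1 empty below row 1
[2] R1 /= 6  ⇒  (0, 0, 1)
     R0 -= 5·R1  ⇒  (1, 3, 0)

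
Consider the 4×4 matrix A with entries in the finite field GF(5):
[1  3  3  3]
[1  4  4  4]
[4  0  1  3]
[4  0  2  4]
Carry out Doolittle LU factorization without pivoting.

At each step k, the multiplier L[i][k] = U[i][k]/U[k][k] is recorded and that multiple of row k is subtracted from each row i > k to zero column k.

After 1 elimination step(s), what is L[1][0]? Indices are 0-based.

[col 0] pivot 1
  R1 -= 1*R0 → (0, 1, 1, 1)  (L[1][0] := 1)
  R2 -= 4*R0 → (0, 3, 4, 1)  (L[2][0] := 4)
  R3 -= 4*R0 → (0, 3, 0, 2)  (L[3][0] := 4)

L[1][0] = 1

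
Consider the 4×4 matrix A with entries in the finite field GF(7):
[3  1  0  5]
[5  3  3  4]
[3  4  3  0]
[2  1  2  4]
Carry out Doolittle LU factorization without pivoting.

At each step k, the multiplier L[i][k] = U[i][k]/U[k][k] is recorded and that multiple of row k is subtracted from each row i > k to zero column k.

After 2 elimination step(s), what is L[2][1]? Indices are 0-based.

L[2][1] = 4

[col 0] pivot 3
  R1 -= 4*R0 → (0, 6, 3, 5)  (L[1][0] := 4)
  R2 -= 1*R0 → (0, 3, 3, 2)  (L[2][0] := 1)
  R3 -= 3*R0 → (0, 5, 2, 3)  (L[3][0] := 3)
[col 1] pivot 6
  R2 -= 4*R1 → (0, 0, 5, 3)  (L[2][1] := 4)
  R3 -= 2*R1 → (0, 0, 3, 0)  (L[3][1] := 2)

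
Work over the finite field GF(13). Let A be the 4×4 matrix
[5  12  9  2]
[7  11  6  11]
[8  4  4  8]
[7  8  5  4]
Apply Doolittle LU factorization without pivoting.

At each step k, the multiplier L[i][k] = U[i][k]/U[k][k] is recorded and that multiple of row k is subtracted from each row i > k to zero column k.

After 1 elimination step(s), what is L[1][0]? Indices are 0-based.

L[1][0] = 4

Step 1: pivot at (0,0) is 5.
  row1 ← row1 − (4)·row0  ⇒  L[1][0]=4, U row1=(0, 2, 9, 3)
  row2 ← row2 − (12)·row0  ⇒  L[2][0]=12, U row2=(0, 3, 0, 10)
  row3 ← row3 − (4)·row0  ⇒  L[3][0]=4, U row3=(0, 12, 8, 9)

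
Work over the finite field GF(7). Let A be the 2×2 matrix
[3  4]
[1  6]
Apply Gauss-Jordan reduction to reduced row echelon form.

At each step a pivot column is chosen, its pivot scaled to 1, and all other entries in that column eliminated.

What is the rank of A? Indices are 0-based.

rank = 1

[1] R0 /= 3  ⇒  (1, 6)
     R1 -= 1·R0  ⇒  (0, 0)
column 1 empty below row 1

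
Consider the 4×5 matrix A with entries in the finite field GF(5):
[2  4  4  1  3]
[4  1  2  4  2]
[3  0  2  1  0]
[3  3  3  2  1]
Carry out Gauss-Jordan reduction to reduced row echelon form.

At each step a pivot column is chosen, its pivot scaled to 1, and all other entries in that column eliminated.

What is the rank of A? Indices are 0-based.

[1] R0 /= 2  ⇒  (1, 2, 2, 3, 4)
     R1 -= 4·R0  ⇒  (0, 3, 4, 2, 1)
     R2 -= 3·R0  ⇒  (0, 4, 1, 2, 3)
     R3 -= 3·R0  ⇒  (0, 2, 2, 3, 4)
[2] R1 /= 3  ⇒  (0, 1, 3, 4, 2)
     R0 -= 2·R1  ⇒  (1, 0, 1, 0, 0)
     R2 -= 4·R1  ⇒  (0, 0, 4, 1, 0)
     R3 -= 2·R1  ⇒  (0, 0, 1, 0, 0)
[3] R2 /= 4  ⇒  (0, 0, 1, 4, 0)
     R0 -= 1·R2  ⇒  (1, 0, 0, 1, 0)
     R1 -= 3·R2  ⇒  (0, 1, 0, 2, 2)
     R3 -= 1·R2  ⇒  (0, 0, 0, 1, 0)
[4] R3 /= 1  ⇒  (0, 0, 0, 1, 0)
     R0 -= 1·R3  ⇒  (1, 0, 0, 0, 0)
     R1 -= 2·R3  ⇒  (0, 1, 0, 0, 2)
     R2 -= 4·R3  ⇒  (0, 0, 1, 0, 0)

rank = 4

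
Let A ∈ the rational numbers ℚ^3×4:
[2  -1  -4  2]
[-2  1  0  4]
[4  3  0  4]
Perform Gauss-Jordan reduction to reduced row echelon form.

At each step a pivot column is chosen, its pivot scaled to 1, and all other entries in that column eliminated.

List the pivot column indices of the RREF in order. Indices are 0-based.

pivot columns: 0, 1, 2

[1] R0 /= 2  ⇒  (1, -1/2, -2, 1)
     R1 -= -2·R0  ⇒  (0, 0, -4, 6)
     R2 -= 4·R0  ⇒  (0, 5, 8, 0)
[2] R1 <-> R2
[2] R1 /= 5  ⇒  (0, 1, 8/5, 0)
     R0 -= -1/2·R1  ⇒  (1, 0, -6/5, 1)
[3] R2 /= -4  ⇒  (0, 0, 1, -3/2)
     R0 -= -6/5·R2  ⇒  (1, 0, 0, -4/5)
     R1 -= 8/5·R2  ⇒  (0, 1, 0, 12/5)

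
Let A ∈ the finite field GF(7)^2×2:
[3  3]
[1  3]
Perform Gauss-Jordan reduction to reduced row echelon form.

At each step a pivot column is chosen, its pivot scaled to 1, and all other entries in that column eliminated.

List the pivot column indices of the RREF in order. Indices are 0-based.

step 1: normalize row 0 (÷3) = (1, 1)
  row 1: subtract 1×row0 = (0, 2)
step 2: normalize row 1 (÷2) = (0, 1)
  row 0: subtract 1×row1 = (1, 0)

pivot columns: 0, 1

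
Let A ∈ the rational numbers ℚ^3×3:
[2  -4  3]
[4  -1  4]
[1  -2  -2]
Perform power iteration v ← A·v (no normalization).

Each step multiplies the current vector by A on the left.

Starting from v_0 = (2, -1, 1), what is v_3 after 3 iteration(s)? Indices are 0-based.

v_3 = (-261, -211, -64)

v_0 = (2, -1, 1).
v_1 = A·v_0 = (11, 13, 2).
v_2 = A·v_1 = (-24, 39, -19).
v_3 = A·v_2 = (-261, -211, -64).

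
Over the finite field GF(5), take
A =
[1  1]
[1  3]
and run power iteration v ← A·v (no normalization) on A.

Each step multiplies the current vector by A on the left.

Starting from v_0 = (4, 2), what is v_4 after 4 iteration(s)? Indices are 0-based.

v_0 = (4, 2).
v_1 = A·v_0 = (1, 0).
v_2 = A·v_1 = (1, 1).
v_3 = A·v_2 = (2, 4).
v_4 = A·v_3 = (1, 4).

v_4 = (1, 4)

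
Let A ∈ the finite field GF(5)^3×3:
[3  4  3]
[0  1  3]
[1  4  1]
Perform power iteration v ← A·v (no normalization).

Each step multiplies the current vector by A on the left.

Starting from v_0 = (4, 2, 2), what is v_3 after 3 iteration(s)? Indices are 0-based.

v_3 = (2, 1, 4)

v_0 = (4, 2, 2).
v_1 = A·v_0 = (1, 3, 4).
v_2 = A·v_1 = (2, 0, 2).
v_3 = A·v_2 = (2, 1, 4).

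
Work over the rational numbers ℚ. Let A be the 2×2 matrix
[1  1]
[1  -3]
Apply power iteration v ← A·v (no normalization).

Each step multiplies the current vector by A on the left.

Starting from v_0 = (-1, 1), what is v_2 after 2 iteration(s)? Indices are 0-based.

v_0 = (-1, 1).
v_1 = A·v_0 = (0, -4).
v_2 = A·v_1 = (-4, 12).

v_2 = (-4, 12)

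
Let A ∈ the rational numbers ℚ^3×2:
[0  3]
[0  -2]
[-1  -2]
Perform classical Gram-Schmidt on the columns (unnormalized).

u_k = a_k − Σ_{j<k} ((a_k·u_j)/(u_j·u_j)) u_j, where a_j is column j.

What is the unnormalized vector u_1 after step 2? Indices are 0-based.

u_1 = (3, -2, 0)

Step 1: u_0 = a_0 = (0, 0, -1).
Step 2: u_1 = a_1 − (2)·u_0 = (3, -2, 0).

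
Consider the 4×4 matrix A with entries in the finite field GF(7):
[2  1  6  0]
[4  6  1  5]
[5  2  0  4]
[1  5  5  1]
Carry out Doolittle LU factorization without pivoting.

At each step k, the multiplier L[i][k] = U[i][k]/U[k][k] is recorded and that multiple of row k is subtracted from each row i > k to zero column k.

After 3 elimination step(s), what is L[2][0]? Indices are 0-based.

Step 1: pivot at (0,0) is 2.
  row1 ← row1 − (2)·row0  ⇒  L[1][0]=2, U row1=(0, 4, 3, 5)
  row2 ← row2 − (6)·row0  ⇒  L[2][0]=6, U row2=(0, 3, 6, 4)
  row3 ← row3 − (4)·row0  ⇒  L[3][0]=4, U row3=(0, 1, 2, 1)
Step 2: pivot at (1,1) is 4.
  row2 ← row2 − (6)·row1  ⇒  L[2][1]=6, U row2=(0, 0, 2, 2)
  row3 ← row3 − (2)·row1  ⇒  L[3][1]=2, U row3=(0, 0, 3, 5)
Step 3: pivot at (2,2) is 2.
  row3 ← row3 − (5)·row2  ⇒  L[3][2]=5, U row3=(0, 0, 0, 2)

L[2][0] = 6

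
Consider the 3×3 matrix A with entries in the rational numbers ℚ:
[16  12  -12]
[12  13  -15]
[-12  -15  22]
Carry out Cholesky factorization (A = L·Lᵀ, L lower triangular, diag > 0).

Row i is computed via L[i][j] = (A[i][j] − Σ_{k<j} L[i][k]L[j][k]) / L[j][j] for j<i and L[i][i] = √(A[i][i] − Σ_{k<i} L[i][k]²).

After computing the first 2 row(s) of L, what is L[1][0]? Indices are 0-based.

L[1][0] = 3

Step 1: L[0][0] = √(16) = 4.
  L[1][0] = (12) / L[0][0] = 3.
Step 2: L[1][1] = √(4) = 2.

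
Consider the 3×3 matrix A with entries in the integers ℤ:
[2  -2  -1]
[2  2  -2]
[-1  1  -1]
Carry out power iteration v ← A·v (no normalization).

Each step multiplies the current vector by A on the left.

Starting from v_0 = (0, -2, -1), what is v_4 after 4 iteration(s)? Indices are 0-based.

v_0 = (0, -2, -1).
v_1 = A·v_0 = (5, -2, -1).
v_2 = A·v_1 = (15, 8, -6).
v_3 = A·v_2 = (20, 58, -1).
v_4 = A·v_3 = (-75, 158, 39).

v_4 = (-75, 158, 39)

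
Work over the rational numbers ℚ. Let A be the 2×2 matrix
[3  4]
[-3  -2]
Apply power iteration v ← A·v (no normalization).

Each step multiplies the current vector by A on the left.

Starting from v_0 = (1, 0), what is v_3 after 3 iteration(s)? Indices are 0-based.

v_0 = (1, 0).
v_1 = A·v_0 = (3, -3).
v_2 = A·v_1 = (-3, -3).
v_3 = A·v_2 = (-21, 15).

v_3 = (-21, 15)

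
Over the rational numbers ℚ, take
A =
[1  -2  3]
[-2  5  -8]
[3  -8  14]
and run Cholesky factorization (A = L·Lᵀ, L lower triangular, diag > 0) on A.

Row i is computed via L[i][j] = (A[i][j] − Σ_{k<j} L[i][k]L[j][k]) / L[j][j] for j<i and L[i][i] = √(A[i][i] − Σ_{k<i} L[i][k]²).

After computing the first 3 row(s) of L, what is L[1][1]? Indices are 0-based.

Step 1: L[0][0] = √(1) = 1.
  L[1][0] = (-2) / L[0][0] = -2.
Step 2: L[1][1] = √(1) = 1.
  L[2][0] = (3) / L[0][0] = 3.
  L[2][1] = (-2) / L[1][1] = -2.
Step 3: L[2][2] = √(1) = 1.

L[1][1] = 1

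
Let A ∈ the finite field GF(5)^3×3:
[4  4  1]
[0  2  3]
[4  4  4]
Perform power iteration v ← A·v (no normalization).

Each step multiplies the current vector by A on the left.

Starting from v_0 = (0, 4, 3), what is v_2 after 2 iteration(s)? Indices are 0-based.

v_2 = (2, 3, 1)

v_0 = (0, 4, 3).
v_1 = A·v_0 = (4, 2, 3).
v_2 = A·v_1 = (2, 3, 1).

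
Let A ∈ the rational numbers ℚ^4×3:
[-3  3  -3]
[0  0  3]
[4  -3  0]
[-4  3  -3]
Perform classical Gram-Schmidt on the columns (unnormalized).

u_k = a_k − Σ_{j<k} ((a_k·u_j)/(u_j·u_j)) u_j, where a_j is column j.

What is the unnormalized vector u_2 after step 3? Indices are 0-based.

Step 1: u_0 = a_0 = (-3, 0, 4, -4).
Step 2: u_1 = a_1 − (-33/41)·u_0 = (24/41, 0, 9/41, -9/41).
Step 3: u_2 = a_2 − (21/41)·u_0 − (-5/2)·u_1 = (0, 3, -3/2, -3/2).

u_2 = (0, 3, -3/2, -3/2)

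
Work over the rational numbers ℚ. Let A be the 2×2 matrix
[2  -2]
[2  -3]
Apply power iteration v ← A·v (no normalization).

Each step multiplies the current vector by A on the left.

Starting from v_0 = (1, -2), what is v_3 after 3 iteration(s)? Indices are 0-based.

v_0 = (1, -2).
v_1 = A·v_0 = (6, 8).
v_2 = A·v_1 = (-4, -12).
v_3 = A·v_2 = (16, 28).

v_3 = (16, 28)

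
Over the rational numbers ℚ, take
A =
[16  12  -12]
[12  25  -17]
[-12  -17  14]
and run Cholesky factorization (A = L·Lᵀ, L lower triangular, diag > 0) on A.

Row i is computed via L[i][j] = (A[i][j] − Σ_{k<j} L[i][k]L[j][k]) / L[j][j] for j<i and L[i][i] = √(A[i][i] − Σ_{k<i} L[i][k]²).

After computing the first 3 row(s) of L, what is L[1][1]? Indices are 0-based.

Step 1: L[0][0] = √(16) = 4.
  L[1][0] = (12) / L[0][0] = 3.
Step 2: L[1][1] = √(16) = 4.
  L[2][0] = (-12) / L[0][0] = -3.
  L[2][1] = (-8) / L[1][1] = -2.
Step 3: L[2][2] = √(1) = 1.

L[1][1] = 4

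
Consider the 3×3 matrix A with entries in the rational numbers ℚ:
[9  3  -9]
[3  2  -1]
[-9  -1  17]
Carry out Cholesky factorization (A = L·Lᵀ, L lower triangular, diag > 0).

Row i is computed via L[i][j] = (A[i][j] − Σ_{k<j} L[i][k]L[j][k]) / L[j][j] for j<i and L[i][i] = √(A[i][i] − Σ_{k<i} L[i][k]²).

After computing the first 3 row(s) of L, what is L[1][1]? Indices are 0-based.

Step 1: L[0][0] = √(9) = 3.
  L[1][0] = (3) / L[0][0] = 1.
Step 2: L[1][1] = √(1) = 1.
  L[2][0] = (-9) / L[0][0] = -3.
  L[2][1] = (2) / L[1][1] = 2.
Step 3: L[2][2] = √(4) = 2.

L[1][1] = 1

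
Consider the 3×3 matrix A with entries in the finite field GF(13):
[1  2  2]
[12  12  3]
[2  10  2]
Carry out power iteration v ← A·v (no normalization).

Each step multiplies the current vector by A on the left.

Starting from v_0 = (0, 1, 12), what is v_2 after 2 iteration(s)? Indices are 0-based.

v_2 = (8, 2, 2)

v_0 = (0, 1, 12).
v_1 = A·v_0 = (0, 9, 8).
v_2 = A·v_1 = (8, 2, 2).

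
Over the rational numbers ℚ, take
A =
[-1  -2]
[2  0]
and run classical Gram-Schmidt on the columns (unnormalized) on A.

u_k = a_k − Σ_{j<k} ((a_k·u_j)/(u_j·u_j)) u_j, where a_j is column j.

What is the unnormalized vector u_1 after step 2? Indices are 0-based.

Step 1: u_0 = a_0 = (-1, 2).
Step 2: u_1 = a_1 − (2/5)·u_0 = (-8/5, -4/5).

u_1 = (-8/5, -4/5)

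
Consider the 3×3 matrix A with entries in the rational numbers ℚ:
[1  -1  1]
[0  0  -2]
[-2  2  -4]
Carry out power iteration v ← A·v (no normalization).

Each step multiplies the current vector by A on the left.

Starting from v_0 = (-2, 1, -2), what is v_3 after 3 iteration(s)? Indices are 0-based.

v_0 = (-2, 1, -2).
v_1 = A·v_0 = (-5, 4, 14).
v_2 = A·v_1 = (5, -28, -38).
v_3 = A·v_2 = (-5, 76, 86).

v_3 = (-5, 76, 86)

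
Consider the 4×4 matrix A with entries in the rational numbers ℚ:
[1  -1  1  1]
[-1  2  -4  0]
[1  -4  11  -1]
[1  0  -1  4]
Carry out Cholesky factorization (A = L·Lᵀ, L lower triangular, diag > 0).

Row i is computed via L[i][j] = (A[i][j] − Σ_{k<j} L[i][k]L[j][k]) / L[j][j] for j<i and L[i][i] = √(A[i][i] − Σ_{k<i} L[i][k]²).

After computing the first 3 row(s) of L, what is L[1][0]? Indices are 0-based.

L[1][0] = -1

Step 1: L[0][0] = √(1) = 1.
  L[1][0] = (-1) / L[0][0] = -1.
Step 2: L[1][1] = √(1) = 1.
  L[2][0] = (1) / L[0][0] = 1.
  L[2][1] = (-3) / L[1][1] = -3.
Step 3: L[2][2] = √(1) = 1.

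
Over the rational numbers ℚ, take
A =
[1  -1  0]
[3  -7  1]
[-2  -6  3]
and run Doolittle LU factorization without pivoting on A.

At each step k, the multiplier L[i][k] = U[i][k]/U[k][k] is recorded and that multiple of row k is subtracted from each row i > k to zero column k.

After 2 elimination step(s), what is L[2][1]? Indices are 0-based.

Step 1: pivot at (0,0) is 1.
  row1 ← row1 − (3)·row0  ⇒  L[1][0]=3, U row1=(0, -4, 1)
  row2 ← row2 − (-2)·row0  ⇒  L[2][0]=-2, U row2=(0, -8, 3)
Step 2: pivot at (1,1) is -4.
  row2 ← row2 − (2)·row1  ⇒  L[2][1]=2, U row2=(0, 0, 1)

L[2][1] = 2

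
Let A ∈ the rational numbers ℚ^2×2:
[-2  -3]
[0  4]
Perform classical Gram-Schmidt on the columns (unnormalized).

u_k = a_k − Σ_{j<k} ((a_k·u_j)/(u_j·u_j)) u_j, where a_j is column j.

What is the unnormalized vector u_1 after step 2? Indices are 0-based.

Step 1: u_0 = a_0 = (-2, 0).
Step 2: u_1 = a_1 − (3/2)·u_0 = (0, 4).

u_1 = (0, 4)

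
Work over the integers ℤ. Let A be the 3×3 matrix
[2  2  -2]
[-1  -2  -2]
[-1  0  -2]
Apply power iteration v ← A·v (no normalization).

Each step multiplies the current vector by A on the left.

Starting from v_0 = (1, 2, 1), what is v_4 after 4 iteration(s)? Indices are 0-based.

v_0 = (1, 2, 1).
v_1 = A·v_0 = (4, -7, -3).
v_2 = A·v_1 = (0, 16, 2).
v_3 = A·v_2 = (28, -36, -4).
v_4 = A·v_3 = (-8, 52, -20).

v_4 = (-8, 52, -20)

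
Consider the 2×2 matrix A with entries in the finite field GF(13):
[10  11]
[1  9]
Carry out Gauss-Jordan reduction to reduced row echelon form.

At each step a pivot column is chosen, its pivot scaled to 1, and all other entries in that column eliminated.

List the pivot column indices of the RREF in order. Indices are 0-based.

step 1: normalize row 0 (÷10) = (1, 5)
  row 1: subtract 1×row0 = (0, 4)
step 2: normalize row 1 (÷4) = (0, 1)
  row 0: subtract 5×row1 = (1, 0)

pivot columns: 0, 1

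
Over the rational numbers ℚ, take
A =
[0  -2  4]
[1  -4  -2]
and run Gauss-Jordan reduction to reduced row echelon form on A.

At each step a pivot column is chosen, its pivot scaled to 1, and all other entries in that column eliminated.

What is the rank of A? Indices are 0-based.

rank = 2

pivot(0,0): swap R0↔R1
pivot(0,0)=1: scale R0 → (1, -4, -2)
pivot(1,1)=-2: scale R1 → (0, 1, -2)
  clear (0,1): R0 −= (-4)R1 → (1, 0, -10)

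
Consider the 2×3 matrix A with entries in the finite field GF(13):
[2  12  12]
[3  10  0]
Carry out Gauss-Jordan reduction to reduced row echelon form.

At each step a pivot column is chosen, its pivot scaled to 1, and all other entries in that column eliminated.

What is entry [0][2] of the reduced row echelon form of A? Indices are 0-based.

pivot(0,0)=2: scale R0 → (1, 6, 6)
  clear (1,0): R1 −= (3)R0 → (0, 5, 8)
pivot(1,1)=5: scale R1 → (0, 1, 12)
  clear (0,1): R0 −= (6)R1 → (1, 0, 12)

M[0][2] = 12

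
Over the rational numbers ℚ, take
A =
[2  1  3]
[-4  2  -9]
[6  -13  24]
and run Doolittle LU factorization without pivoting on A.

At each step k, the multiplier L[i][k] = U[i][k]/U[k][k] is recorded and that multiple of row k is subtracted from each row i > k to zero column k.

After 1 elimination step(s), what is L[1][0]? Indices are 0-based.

Step 1: pivot at (0,0) is 2.
  row1 ← row1 − (-2)·row0  ⇒  L[1][0]=-2, U row1=(0, 4, -3)
  row2 ← row2 − (3)·row0  ⇒  L[2][0]=3, U row2=(0, -16, 15)

L[1][0] = -2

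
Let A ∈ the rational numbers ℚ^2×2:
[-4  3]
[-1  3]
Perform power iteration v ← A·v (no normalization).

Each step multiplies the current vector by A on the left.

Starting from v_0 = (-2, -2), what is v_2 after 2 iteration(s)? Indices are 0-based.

v_0 = (-2, -2).
v_1 = A·v_0 = (2, -4).
v_2 = A·v_1 = (-20, -14).

v_2 = (-20, -14)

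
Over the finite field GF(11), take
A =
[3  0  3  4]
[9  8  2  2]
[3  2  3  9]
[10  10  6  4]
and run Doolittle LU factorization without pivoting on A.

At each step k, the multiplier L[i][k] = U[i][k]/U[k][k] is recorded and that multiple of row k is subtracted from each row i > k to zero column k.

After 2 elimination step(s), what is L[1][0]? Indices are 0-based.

[col 0] pivot 3
  R1 -= 3*R0 → (0, 8, 4, 1)  (L[1][0] := 3)
  R2 -= 1*R0 → (0, 2, 0, 5)  (L[2][0] := 1)
  R3 -= 7*R0 → (0, 10, 7, 9)  (L[3][0] := 7)
[col 1] pivot 8
  R2 -= 3*R1 → (0, 0, 10, 2)  (L[2][1] := 3)
  R3 -= 4*R1 → (0, 0, 2, 5)  (L[3][1] := 4)

L[1][0] = 3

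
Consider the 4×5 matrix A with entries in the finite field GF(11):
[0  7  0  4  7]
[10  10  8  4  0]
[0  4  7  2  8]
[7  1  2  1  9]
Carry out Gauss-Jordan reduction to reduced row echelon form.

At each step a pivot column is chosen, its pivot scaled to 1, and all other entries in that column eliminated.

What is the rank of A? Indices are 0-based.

rank = 4

step 1: exchange rows 0,1
step 1: normalize row 0 (÷10) = (1, 1, 3, 7, 0)
  row 3: subtract 7×row0 = (0, 5, 3, 7, 9)
step 2: normalize row 1 (÷7) = (0, 1, 0, 10, 1)
  row 0: subtract 1×row1 = (1, 0, 3, 8, 10)
  row 2: subtract 4×row1 = (0, 0, 7, 6, 4)
  row 3: subtract 5×row1 = (0, 0, 3, 1, 4)
step 3: normalize row 2 (÷7) = (0, 0, 1, 4, 10)
  row 0: subtract 3×row2 = (1, 0, 0, 7, 2)
  row 3: subtract 3×row2 = (0, 0, 0, 0, 7)
skip col 3 (zero from row 3)
step 4: normalize row 3 (÷7) = (0, 0, 0, 0, 1)
  row 0: subtract 2×row3 = (1, 0, 0, 7, 0)
  row 1: subtract 1×row3 = (0, 1, 0, 10, 0)
  row 2: subtract 10×row3 = (0, 0, 1, 4, 0)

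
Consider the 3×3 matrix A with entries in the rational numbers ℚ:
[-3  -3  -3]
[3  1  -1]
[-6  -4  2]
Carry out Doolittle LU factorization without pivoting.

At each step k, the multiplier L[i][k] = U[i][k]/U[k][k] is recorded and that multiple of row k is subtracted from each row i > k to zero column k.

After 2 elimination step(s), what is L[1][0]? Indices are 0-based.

Step 1: pivot at (0,0) is -3.
  row1 ← row1 − (-1)·row0  ⇒  L[1][0]=-1, U row1=(0, -2, -4)
  row2 ← row2 − (2)·row0  ⇒  L[2][0]=2, U row2=(0, 2, 8)
Step 2: pivot at (1,1) is -2.
  row2 ← row2 − (-1)·row1  ⇒  L[2][1]=-1, U row2=(0, 0, 4)

L[1][0] = -1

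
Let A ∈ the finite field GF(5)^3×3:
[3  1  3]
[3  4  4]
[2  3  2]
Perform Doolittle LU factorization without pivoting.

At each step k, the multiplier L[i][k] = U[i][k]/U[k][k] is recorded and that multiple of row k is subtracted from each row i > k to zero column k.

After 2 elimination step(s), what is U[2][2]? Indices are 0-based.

k=0: U[0][0]=3
  eliminate (1,0): mult=1, new row 1: (0, 3, 1); set L[1][0]=1
  eliminate (2,0): mult=4, new row 2: (0, 4, 0); set L[2][0]=4
k=1: U[1][1]=3
  eliminate (2,1): mult=3, new row 2: (0, 0, 2); set L[2][1]=3

U[2][2] = 2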